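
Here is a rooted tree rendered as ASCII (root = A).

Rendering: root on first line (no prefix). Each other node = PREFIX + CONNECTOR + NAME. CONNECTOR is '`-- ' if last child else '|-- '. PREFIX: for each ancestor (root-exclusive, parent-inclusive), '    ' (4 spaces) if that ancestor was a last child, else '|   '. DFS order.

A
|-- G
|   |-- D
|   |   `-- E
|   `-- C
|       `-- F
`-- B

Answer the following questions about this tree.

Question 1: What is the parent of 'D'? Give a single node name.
Scan adjacency: D appears as child of G

Answer: G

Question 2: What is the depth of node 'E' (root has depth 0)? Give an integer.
Answer: 3

Derivation:
Path from root to E: A -> G -> D -> E
Depth = number of edges = 3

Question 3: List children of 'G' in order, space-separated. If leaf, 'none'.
Answer: D C

Derivation:
Node G's children (from adjacency): D, C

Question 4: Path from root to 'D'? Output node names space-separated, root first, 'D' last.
Walk down from root: A -> G -> D

Answer: A G D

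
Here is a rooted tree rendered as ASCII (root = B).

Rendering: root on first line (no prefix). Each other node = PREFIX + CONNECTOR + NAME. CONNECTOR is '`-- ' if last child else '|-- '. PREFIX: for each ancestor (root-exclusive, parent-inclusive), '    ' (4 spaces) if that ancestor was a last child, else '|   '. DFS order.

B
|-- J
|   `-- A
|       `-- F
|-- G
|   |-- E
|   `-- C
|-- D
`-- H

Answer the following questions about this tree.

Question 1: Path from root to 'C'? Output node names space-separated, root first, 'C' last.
Answer: B G C

Derivation:
Walk down from root: B -> G -> C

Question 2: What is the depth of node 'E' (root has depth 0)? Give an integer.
Path from root to E: B -> G -> E
Depth = number of edges = 2

Answer: 2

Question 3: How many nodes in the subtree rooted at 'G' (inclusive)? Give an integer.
Answer: 3

Derivation:
Subtree rooted at G contains: C, E, G
Count = 3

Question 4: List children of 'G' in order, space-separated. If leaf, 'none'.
Node G's children (from adjacency): E, C

Answer: E C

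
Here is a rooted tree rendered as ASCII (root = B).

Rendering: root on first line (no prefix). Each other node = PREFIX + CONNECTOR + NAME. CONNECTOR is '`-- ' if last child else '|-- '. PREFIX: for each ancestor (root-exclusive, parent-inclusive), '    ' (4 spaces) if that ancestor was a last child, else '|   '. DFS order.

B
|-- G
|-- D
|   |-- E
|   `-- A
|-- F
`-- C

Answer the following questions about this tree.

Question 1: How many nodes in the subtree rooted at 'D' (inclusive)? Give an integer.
Answer: 3

Derivation:
Subtree rooted at D contains: A, D, E
Count = 3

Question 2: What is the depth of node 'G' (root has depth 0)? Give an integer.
Answer: 1

Derivation:
Path from root to G: B -> G
Depth = number of edges = 1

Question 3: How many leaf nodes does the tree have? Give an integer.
Answer: 5

Derivation:
Leaves (nodes with no children): A, C, E, F, G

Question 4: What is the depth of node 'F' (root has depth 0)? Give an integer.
Answer: 1

Derivation:
Path from root to F: B -> F
Depth = number of edges = 1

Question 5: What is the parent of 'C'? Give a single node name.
Answer: B

Derivation:
Scan adjacency: C appears as child of B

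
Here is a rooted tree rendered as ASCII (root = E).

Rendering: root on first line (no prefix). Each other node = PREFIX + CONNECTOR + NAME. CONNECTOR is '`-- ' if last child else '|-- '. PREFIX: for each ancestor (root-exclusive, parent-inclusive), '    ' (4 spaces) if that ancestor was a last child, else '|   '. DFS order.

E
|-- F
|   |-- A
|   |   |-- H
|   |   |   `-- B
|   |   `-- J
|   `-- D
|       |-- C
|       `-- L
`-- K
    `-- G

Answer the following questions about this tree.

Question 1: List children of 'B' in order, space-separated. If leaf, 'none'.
Node B's children (from adjacency): (leaf)

Answer: none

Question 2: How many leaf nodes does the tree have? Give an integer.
Answer: 5

Derivation:
Leaves (nodes with no children): B, C, G, J, L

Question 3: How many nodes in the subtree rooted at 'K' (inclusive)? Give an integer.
Subtree rooted at K contains: G, K
Count = 2

Answer: 2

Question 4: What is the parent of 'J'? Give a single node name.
Scan adjacency: J appears as child of A

Answer: A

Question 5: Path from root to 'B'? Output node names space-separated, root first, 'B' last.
Answer: E F A H B

Derivation:
Walk down from root: E -> F -> A -> H -> B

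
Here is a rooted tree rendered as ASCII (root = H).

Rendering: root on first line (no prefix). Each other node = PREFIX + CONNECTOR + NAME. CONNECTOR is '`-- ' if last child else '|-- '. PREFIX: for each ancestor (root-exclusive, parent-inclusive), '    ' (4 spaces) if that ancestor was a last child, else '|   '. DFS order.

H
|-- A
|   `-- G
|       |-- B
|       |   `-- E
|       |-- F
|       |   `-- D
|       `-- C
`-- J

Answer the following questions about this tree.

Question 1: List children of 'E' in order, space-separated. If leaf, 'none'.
Node E's children (from adjacency): (leaf)

Answer: none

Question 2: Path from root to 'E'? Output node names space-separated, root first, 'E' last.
Walk down from root: H -> A -> G -> B -> E

Answer: H A G B E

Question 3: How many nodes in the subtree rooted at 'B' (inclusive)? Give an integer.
Subtree rooted at B contains: B, E
Count = 2

Answer: 2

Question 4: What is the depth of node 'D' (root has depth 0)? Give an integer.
Answer: 4

Derivation:
Path from root to D: H -> A -> G -> F -> D
Depth = number of edges = 4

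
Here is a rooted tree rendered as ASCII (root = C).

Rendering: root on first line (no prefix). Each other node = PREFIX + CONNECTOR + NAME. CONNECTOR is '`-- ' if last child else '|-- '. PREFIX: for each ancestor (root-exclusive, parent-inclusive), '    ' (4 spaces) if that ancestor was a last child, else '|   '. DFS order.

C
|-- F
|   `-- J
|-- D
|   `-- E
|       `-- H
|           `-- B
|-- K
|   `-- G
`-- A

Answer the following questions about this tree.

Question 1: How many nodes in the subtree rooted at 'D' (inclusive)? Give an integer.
Subtree rooted at D contains: B, D, E, H
Count = 4

Answer: 4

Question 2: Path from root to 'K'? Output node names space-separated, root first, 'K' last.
Walk down from root: C -> K

Answer: C K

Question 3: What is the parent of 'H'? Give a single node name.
Scan adjacency: H appears as child of E

Answer: E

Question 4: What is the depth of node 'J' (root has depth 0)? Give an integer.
Path from root to J: C -> F -> J
Depth = number of edges = 2

Answer: 2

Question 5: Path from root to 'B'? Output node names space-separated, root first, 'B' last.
Answer: C D E H B

Derivation:
Walk down from root: C -> D -> E -> H -> B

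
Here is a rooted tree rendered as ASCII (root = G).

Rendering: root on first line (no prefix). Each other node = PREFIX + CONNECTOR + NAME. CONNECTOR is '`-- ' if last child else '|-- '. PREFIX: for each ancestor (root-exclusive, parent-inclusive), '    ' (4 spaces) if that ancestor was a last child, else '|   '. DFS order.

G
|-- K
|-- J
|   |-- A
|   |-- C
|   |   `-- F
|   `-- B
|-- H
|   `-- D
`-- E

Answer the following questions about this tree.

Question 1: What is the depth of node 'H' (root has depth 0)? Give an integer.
Path from root to H: G -> H
Depth = number of edges = 1

Answer: 1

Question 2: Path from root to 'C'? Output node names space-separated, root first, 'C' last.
Answer: G J C

Derivation:
Walk down from root: G -> J -> C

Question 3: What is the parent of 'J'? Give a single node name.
Scan adjacency: J appears as child of G

Answer: G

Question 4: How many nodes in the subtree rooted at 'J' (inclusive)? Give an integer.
Answer: 5

Derivation:
Subtree rooted at J contains: A, B, C, F, J
Count = 5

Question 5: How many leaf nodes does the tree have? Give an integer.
Leaves (nodes with no children): A, B, D, E, F, K

Answer: 6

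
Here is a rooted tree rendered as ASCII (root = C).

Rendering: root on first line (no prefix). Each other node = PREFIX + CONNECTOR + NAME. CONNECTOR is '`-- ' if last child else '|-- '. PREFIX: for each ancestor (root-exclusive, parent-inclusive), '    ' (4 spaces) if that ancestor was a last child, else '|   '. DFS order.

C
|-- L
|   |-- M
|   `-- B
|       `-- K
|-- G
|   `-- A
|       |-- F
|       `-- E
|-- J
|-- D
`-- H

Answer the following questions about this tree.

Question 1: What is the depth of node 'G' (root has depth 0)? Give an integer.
Path from root to G: C -> G
Depth = number of edges = 1

Answer: 1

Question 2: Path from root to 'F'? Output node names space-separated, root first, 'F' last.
Answer: C G A F

Derivation:
Walk down from root: C -> G -> A -> F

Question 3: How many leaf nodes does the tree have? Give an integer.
Leaves (nodes with no children): D, E, F, H, J, K, M

Answer: 7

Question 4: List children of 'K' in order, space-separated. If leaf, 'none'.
Answer: none

Derivation:
Node K's children (from adjacency): (leaf)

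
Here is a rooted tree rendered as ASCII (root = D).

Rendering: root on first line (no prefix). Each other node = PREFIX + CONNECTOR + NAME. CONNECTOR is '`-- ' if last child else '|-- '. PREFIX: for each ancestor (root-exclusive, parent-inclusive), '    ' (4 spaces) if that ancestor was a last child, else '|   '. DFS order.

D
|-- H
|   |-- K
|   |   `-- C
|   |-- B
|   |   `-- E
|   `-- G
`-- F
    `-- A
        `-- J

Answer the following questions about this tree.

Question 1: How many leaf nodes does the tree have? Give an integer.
Leaves (nodes with no children): C, E, G, J

Answer: 4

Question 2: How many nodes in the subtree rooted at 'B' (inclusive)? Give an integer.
Subtree rooted at B contains: B, E
Count = 2

Answer: 2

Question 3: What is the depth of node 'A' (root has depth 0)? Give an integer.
Answer: 2

Derivation:
Path from root to A: D -> F -> A
Depth = number of edges = 2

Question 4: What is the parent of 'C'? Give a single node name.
Scan adjacency: C appears as child of K

Answer: K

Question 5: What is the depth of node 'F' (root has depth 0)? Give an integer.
Path from root to F: D -> F
Depth = number of edges = 1

Answer: 1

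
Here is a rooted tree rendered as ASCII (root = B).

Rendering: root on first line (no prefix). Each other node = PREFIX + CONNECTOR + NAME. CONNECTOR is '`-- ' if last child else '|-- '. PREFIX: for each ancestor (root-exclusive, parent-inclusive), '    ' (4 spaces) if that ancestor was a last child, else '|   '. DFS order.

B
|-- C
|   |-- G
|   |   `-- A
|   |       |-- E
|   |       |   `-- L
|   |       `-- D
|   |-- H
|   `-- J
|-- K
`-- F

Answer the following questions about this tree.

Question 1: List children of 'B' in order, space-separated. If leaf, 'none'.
Answer: C K F

Derivation:
Node B's children (from adjacency): C, K, F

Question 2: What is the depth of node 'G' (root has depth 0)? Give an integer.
Path from root to G: B -> C -> G
Depth = number of edges = 2

Answer: 2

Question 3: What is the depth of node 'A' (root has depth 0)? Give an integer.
Path from root to A: B -> C -> G -> A
Depth = number of edges = 3

Answer: 3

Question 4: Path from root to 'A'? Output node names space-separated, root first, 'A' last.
Walk down from root: B -> C -> G -> A

Answer: B C G A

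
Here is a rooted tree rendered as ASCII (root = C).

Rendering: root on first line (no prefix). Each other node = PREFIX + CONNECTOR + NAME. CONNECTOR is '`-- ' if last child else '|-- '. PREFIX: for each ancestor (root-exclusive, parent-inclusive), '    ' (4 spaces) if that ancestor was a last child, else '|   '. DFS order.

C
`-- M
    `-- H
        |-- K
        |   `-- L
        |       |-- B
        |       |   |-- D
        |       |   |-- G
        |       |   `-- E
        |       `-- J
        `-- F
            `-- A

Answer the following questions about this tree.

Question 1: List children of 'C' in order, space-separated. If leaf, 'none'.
Node C's children (from adjacency): M

Answer: M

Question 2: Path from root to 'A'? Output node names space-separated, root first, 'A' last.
Walk down from root: C -> M -> H -> F -> A

Answer: C M H F A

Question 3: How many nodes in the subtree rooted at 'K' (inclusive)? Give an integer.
Subtree rooted at K contains: B, D, E, G, J, K, L
Count = 7

Answer: 7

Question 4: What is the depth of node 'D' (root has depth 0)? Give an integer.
Answer: 6

Derivation:
Path from root to D: C -> M -> H -> K -> L -> B -> D
Depth = number of edges = 6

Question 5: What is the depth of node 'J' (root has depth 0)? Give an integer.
Path from root to J: C -> M -> H -> K -> L -> J
Depth = number of edges = 5

Answer: 5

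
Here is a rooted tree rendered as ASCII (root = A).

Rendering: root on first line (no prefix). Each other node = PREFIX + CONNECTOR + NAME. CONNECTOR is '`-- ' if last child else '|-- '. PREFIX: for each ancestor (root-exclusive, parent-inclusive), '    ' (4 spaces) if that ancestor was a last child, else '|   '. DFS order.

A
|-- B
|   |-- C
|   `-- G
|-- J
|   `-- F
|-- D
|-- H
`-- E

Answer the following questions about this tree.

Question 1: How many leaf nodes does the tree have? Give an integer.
Leaves (nodes with no children): C, D, E, F, G, H

Answer: 6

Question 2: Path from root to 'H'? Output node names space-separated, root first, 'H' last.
Walk down from root: A -> H

Answer: A H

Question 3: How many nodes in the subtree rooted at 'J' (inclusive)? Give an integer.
Subtree rooted at J contains: F, J
Count = 2

Answer: 2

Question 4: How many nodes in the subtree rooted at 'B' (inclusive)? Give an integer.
Subtree rooted at B contains: B, C, G
Count = 3

Answer: 3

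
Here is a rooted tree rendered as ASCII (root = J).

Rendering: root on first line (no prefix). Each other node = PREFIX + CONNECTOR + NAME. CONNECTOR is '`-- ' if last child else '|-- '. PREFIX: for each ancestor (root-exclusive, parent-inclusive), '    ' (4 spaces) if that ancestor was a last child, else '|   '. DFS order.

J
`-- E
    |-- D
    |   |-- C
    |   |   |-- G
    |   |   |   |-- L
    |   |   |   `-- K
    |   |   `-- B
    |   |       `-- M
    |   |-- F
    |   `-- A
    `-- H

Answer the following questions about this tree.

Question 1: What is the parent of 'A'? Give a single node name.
Answer: D

Derivation:
Scan adjacency: A appears as child of D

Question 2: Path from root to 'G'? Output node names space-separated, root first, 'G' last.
Answer: J E D C G

Derivation:
Walk down from root: J -> E -> D -> C -> G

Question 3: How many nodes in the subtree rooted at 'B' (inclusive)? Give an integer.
Subtree rooted at B contains: B, M
Count = 2

Answer: 2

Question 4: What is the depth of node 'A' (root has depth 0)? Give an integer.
Answer: 3

Derivation:
Path from root to A: J -> E -> D -> A
Depth = number of edges = 3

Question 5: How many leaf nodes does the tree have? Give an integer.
Leaves (nodes with no children): A, F, H, K, L, M

Answer: 6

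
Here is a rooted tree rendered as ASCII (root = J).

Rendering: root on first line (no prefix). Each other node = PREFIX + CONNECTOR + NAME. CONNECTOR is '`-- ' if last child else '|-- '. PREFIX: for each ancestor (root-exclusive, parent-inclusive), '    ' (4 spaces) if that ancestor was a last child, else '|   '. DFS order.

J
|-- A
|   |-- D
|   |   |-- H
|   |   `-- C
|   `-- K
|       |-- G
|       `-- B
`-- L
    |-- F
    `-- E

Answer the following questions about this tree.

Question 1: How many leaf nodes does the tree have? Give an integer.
Answer: 6

Derivation:
Leaves (nodes with no children): B, C, E, F, G, H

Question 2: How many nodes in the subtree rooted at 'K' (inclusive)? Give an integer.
Answer: 3

Derivation:
Subtree rooted at K contains: B, G, K
Count = 3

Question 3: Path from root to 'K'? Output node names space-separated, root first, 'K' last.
Walk down from root: J -> A -> K

Answer: J A K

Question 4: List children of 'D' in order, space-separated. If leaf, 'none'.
Node D's children (from adjacency): H, C

Answer: H C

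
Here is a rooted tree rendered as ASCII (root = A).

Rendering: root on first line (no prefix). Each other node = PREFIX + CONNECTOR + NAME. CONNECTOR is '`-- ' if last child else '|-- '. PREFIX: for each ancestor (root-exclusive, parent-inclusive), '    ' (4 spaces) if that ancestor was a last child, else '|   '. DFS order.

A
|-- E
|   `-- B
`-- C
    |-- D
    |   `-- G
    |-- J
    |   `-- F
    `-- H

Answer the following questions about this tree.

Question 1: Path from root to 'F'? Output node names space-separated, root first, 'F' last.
Answer: A C J F

Derivation:
Walk down from root: A -> C -> J -> F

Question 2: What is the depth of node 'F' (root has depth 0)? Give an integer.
Path from root to F: A -> C -> J -> F
Depth = number of edges = 3

Answer: 3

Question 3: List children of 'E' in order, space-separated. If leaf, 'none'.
Node E's children (from adjacency): B

Answer: B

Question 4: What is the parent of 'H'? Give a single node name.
Scan adjacency: H appears as child of C

Answer: C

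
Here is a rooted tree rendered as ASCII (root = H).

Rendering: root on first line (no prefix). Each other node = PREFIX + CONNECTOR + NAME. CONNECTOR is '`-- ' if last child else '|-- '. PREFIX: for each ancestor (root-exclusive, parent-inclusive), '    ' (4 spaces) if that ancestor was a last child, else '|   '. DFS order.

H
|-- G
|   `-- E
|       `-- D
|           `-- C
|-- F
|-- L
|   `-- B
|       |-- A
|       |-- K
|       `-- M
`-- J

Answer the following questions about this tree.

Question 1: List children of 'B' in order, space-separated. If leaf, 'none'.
Answer: A K M

Derivation:
Node B's children (from adjacency): A, K, M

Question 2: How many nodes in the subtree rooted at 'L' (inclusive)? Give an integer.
Answer: 5

Derivation:
Subtree rooted at L contains: A, B, K, L, M
Count = 5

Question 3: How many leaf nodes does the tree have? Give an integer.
Answer: 6

Derivation:
Leaves (nodes with no children): A, C, F, J, K, M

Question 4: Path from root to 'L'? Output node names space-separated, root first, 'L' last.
Walk down from root: H -> L

Answer: H L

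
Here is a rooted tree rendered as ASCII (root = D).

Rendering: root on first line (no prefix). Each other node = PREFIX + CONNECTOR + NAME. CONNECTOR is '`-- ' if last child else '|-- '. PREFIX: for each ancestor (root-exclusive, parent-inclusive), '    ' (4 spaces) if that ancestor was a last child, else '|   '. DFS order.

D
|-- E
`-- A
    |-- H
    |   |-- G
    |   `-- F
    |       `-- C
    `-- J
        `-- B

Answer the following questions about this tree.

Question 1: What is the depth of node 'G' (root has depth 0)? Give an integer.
Path from root to G: D -> A -> H -> G
Depth = number of edges = 3

Answer: 3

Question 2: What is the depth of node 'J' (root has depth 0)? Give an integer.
Path from root to J: D -> A -> J
Depth = number of edges = 2

Answer: 2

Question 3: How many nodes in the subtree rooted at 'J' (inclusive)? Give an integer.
Subtree rooted at J contains: B, J
Count = 2

Answer: 2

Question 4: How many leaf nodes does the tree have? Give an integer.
Leaves (nodes with no children): B, C, E, G

Answer: 4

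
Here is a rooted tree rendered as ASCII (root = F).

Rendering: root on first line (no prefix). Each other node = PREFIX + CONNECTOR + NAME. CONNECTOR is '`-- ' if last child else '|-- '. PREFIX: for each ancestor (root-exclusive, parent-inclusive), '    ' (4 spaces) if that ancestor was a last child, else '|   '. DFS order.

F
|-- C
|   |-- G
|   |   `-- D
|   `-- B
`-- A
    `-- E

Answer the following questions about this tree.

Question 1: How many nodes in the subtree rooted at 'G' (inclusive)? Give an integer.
Answer: 2

Derivation:
Subtree rooted at G contains: D, G
Count = 2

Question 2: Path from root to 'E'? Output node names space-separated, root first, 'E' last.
Answer: F A E

Derivation:
Walk down from root: F -> A -> E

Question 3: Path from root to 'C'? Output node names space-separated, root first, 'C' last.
Answer: F C

Derivation:
Walk down from root: F -> C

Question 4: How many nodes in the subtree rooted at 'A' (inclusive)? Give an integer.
Subtree rooted at A contains: A, E
Count = 2

Answer: 2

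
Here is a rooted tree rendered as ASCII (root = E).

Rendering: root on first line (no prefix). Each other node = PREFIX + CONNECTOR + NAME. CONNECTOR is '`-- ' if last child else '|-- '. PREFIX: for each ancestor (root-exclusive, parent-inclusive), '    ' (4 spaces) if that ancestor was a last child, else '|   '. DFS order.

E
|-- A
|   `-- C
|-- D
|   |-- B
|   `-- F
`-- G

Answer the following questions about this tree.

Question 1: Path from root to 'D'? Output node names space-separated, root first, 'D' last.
Answer: E D

Derivation:
Walk down from root: E -> D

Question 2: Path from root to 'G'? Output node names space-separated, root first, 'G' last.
Answer: E G

Derivation:
Walk down from root: E -> G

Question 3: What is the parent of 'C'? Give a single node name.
Scan adjacency: C appears as child of A

Answer: A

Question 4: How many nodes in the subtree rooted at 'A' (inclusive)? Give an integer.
Subtree rooted at A contains: A, C
Count = 2

Answer: 2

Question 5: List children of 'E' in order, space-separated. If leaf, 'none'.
Answer: A D G

Derivation:
Node E's children (from adjacency): A, D, G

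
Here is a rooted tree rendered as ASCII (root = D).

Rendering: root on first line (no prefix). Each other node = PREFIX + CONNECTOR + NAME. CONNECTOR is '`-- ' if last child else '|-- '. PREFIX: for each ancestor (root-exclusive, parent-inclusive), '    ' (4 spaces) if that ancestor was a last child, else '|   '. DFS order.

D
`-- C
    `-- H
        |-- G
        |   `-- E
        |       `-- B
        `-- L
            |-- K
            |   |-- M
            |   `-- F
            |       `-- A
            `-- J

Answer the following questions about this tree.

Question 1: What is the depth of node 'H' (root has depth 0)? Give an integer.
Path from root to H: D -> C -> H
Depth = number of edges = 2

Answer: 2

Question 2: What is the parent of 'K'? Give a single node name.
Scan adjacency: K appears as child of L

Answer: L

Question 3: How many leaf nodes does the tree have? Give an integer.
Leaves (nodes with no children): A, B, J, M

Answer: 4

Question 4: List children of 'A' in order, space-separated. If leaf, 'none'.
Answer: none

Derivation:
Node A's children (from adjacency): (leaf)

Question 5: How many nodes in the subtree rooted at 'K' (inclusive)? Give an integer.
Subtree rooted at K contains: A, F, K, M
Count = 4

Answer: 4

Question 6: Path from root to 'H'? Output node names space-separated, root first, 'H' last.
Answer: D C H

Derivation:
Walk down from root: D -> C -> H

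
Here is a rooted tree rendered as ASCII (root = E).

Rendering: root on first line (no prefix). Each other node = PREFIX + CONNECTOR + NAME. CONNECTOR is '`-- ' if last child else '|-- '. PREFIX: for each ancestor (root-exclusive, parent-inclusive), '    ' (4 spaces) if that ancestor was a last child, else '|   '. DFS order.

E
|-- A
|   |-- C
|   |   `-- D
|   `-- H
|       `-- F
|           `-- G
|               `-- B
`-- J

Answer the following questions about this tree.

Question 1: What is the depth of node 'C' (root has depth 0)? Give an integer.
Path from root to C: E -> A -> C
Depth = number of edges = 2

Answer: 2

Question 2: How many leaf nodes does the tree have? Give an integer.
Leaves (nodes with no children): B, D, J

Answer: 3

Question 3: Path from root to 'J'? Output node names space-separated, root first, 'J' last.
Walk down from root: E -> J

Answer: E J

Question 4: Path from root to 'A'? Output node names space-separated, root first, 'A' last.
Walk down from root: E -> A

Answer: E A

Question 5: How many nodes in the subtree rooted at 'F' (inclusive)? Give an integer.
Answer: 3

Derivation:
Subtree rooted at F contains: B, F, G
Count = 3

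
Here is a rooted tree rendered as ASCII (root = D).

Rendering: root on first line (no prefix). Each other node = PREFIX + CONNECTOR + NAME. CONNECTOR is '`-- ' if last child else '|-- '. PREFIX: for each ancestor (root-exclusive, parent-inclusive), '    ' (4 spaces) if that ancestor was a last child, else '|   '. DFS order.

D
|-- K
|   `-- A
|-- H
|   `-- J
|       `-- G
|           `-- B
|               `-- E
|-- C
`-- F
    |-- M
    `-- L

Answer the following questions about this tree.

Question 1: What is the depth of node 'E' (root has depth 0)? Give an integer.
Answer: 5

Derivation:
Path from root to E: D -> H -> J -> G -> B -> E
Depth = number of edges = 5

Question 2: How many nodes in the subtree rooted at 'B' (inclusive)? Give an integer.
Subtree rooted at B contains: B, E
Count = 2

Answer: 2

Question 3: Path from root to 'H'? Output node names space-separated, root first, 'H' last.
Walk down from root: D -> H

Answer: D H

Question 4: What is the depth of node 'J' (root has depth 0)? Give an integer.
Path from root to J: D -> H -> J
Depth = number of edges = 2

Answer: 2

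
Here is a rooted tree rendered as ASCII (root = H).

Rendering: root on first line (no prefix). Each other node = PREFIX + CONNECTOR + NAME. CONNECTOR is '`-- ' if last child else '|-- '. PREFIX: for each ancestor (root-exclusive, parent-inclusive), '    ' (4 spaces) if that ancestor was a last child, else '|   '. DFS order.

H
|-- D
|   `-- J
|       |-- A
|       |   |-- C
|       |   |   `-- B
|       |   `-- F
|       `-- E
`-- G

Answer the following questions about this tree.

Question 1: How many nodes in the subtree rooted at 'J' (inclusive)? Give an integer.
Answer: 6

Derivation:
Subtree rooted at J contains: A, B, C, E, F, J
Count = 6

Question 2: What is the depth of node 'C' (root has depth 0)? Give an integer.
Answer: 4

Derivation:
Path from root to C: H -> D -> J -> A -> C
Depth = number of edges = 4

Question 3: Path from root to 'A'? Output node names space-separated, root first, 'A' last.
Answer: H D J A

Derivation:
Walk down from root: H -> D -> J -> A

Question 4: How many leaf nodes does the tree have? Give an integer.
Leaves (nodes with no children): B, E, F, G

Answer: 4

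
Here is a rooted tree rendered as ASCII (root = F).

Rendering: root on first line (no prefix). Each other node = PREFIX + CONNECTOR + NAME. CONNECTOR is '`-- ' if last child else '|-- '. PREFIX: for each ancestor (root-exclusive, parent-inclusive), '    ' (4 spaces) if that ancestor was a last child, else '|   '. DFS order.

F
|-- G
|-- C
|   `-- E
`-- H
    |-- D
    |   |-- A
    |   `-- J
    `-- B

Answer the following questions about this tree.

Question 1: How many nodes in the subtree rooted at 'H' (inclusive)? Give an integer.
Subtree rooted at H contains: A, B, D, H, J
Count = 5

Answer: 5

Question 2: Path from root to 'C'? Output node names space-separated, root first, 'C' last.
Walk down from root: F -> C

Answer: F C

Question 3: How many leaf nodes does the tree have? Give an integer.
Answer: 5

Derivation:
Leaves (nodes with no children): A, B, E, G, J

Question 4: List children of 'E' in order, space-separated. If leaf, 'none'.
Node E's children (from adjacency): (leaf)

Answer: none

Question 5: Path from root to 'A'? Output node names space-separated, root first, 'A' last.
Walk down from root: F -> H -> D -> A

Answer: F H D A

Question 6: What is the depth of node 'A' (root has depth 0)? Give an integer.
Answer: 3

Derivation:
Path from root to A: F -> H -> D -> A
Depth = number of edges = 3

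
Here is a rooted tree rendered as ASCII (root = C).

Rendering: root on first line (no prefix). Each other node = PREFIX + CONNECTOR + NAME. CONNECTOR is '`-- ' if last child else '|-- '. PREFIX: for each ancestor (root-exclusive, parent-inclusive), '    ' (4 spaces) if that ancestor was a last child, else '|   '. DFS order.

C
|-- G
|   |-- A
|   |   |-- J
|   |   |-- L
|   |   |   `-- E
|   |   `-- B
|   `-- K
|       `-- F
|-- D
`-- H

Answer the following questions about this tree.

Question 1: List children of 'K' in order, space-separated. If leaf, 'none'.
Node K's children (from adjacency): F

Answer: F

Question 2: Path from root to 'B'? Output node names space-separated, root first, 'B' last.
Answer: C G A B

Derivation:
Walk down from root: C -> G -> A -> B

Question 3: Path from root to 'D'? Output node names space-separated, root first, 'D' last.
Walk down from root: C -> D

Answer: C D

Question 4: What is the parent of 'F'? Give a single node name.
Scan adjacency: F appears as child of K

Answer: K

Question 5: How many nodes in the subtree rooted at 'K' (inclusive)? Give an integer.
Answer: 2

Derivation:
Subtree rooted at K contains: F, K
Count = 2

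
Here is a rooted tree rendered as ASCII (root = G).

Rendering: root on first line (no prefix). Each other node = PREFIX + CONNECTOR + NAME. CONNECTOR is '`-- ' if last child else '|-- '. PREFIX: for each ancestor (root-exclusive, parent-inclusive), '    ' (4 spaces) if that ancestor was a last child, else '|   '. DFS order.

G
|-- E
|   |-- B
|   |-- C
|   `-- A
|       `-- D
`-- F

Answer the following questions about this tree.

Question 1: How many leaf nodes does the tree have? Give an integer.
Answer: 4

Derivation:
Leaves (nodes with no children): B, C, D, F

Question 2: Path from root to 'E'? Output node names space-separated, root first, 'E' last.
Walk down from root: G -> E

Answer: G E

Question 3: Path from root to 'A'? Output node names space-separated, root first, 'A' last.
Answer: G E A

Derivation:
Walk down from root: G -> E -> A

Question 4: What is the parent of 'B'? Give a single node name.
Answer: E

Derivation:
Scan adjacency: B appears as child of E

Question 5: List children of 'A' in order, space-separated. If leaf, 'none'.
Node A's children (from adjacency): D

Answer: D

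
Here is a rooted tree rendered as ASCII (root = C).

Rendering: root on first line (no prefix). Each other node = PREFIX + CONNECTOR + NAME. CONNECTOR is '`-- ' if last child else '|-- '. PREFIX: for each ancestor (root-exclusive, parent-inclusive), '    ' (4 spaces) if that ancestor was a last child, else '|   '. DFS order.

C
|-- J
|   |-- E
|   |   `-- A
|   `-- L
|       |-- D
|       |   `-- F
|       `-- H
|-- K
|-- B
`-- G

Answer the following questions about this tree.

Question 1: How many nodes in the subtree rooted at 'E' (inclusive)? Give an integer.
Subtree rooted at E contains: A, E
Count = 2

Answer: 2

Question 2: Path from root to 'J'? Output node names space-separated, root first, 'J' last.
Walk down from root: C -> J

Answer: C J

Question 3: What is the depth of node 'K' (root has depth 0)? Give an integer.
Answer: 1

Derivation:
Path from root to K: C -> K
Depth = number of edges = 1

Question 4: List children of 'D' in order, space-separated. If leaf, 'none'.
Node D's children (from adjacency): F

Answer: F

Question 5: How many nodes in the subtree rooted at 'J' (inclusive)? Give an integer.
Subtree rooted at J contains: A, D, E, F, H, J, L
Count = 7

Answer: 7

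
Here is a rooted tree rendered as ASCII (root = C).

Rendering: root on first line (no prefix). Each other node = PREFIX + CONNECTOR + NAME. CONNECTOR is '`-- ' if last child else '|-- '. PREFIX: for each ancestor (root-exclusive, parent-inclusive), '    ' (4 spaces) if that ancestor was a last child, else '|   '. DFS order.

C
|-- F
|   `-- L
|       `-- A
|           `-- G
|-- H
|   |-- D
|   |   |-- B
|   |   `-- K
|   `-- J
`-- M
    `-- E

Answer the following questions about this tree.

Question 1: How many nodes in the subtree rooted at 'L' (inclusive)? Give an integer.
Subtree rooted at L contains: A, G, L
Count = 3

Answer: 3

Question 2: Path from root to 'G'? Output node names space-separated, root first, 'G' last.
Walk down from root: C -> F -> L -> A -> G

Answer: C F L A G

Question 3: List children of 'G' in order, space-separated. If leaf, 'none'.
Node G's children (from adjacency): (leaf)

Answer: none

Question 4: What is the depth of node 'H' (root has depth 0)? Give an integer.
Path from root to H: C -> H
Depth = number of edges = 1

Answer: 1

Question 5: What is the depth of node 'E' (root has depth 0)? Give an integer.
Path from root to E: C -> M -> E
Depth = number of edges = 2

Answer: 2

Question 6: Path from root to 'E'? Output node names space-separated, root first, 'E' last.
Answer: C M E

Derivation:
Walk down from root: C -> M -> E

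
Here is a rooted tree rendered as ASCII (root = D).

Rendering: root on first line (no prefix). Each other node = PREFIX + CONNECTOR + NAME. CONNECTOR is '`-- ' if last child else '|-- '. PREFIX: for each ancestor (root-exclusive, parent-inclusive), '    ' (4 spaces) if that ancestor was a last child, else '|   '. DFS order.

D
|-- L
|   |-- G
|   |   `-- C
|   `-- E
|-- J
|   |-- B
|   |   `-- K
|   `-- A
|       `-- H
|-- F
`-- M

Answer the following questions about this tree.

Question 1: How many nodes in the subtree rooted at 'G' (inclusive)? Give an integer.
Subtree rooted at G contains: C, G
Count = 2

Answer: 2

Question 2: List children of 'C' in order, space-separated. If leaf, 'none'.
Node C's children (from adjacency): (leaf)

Answer: none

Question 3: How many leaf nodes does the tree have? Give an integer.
Leaves (nodes with no children): C, E, F, H, K, M

Answer: 6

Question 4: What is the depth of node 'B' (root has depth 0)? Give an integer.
Answer: 2

Derivation:
Path from root to B: D -> J -> B
Depth = number of edges = 2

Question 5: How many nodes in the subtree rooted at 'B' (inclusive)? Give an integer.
Subtree rooted at B contains: B, K
Count = 2

Answer: 2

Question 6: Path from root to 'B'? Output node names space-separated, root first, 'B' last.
Walk down from root: D -> J -> B

Answer: D J B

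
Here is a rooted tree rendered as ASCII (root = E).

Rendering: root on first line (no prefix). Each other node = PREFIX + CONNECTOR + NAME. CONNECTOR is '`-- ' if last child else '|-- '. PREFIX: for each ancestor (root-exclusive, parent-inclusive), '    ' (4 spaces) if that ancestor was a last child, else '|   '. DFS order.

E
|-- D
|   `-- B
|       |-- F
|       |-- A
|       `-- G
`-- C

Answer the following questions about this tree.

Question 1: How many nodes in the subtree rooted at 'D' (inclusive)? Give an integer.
Subtree rooted at D contains: A, B, D, F, G
Count = 5

Answer: 5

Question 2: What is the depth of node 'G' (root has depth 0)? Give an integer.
Path from root to G: E -> D -> B -> G
Depth = number of edges = 3

Answer: 3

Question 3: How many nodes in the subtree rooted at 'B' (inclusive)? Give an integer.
Answer: 4

Derivation:
Subtree rooted at B contains: A, B, F, G
Count = 4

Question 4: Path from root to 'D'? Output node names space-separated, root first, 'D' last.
Walk down from root: E -> D

Answer: E D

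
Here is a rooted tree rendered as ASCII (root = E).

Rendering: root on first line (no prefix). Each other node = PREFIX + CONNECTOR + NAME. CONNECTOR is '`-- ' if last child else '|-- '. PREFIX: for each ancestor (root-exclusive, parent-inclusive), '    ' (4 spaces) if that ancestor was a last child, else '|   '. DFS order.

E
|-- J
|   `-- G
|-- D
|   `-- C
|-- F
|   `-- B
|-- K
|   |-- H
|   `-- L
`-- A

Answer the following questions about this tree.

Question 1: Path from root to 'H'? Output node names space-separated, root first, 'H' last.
Walk down from root: E -> K -> H

Answer: E K H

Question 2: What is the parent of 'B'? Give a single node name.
Scan adjacency: B appears as child of F

Answer: F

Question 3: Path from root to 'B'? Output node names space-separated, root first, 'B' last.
Walk down from root: E -> F -> B

Answer: E F B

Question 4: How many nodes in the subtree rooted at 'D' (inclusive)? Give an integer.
Answer: 2

Derivation:
Subtree rooted at D contains: C, D
Count = 2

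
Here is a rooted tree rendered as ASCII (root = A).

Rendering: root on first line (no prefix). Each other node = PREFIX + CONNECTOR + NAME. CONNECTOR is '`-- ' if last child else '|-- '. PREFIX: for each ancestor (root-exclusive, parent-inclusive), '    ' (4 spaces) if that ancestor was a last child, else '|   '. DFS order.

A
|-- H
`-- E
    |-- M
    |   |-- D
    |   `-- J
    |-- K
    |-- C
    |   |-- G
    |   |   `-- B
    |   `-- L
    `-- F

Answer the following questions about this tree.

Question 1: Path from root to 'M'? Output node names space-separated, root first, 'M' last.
Walk down from root: A -> E -> M

Answer: A E M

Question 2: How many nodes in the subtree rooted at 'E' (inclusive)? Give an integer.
Answer: 10

Derivation:
Subtree rooted at E contains: B, C, D, E, F, G, J, K, L, M
Count = 10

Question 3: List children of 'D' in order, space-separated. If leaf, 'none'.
Node D's children (from adjacency): (leaf)

Answer: none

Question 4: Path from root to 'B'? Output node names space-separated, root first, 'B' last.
Answer: A E C G B

Derivation:
Walk down from root: A -> E -> C -> G -> B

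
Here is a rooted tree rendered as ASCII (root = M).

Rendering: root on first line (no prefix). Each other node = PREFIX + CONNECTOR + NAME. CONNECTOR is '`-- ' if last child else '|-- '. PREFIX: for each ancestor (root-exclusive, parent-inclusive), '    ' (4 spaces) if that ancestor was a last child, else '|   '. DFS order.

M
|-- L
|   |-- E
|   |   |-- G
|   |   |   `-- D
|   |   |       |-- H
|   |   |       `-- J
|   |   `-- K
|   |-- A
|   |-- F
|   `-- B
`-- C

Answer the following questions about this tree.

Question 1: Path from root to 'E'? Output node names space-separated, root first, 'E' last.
Walk down from root: M -> L -> E

Answer: M L E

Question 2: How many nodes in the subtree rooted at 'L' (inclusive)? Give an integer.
Answer: 10

Derivation:
Subtree rooted at L contains: A, B, D, E, F, G, H, J, K, L
Count = 10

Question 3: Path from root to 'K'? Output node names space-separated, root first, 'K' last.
Walk down from root: M -> L -> E -> K

Answer: M L E K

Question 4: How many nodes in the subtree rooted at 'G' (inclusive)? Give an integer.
Answer: 4

Derivation:
Subtree rooted at G contains: D, G, H, J
Count = 4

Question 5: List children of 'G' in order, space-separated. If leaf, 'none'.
Node G's children (from adjacency): D

Answer: D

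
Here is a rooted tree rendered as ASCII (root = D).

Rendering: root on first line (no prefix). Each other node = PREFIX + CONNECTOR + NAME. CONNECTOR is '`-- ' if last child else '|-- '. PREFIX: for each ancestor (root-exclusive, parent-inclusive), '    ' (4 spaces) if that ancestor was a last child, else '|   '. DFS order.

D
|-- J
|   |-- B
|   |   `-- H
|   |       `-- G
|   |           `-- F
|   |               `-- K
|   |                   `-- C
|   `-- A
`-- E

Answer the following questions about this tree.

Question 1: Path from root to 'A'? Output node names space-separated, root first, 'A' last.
Answer: D J A

Derivation:
Walk down from root: D -> J -> A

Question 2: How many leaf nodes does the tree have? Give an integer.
Answer: 3

Derivation:
Leaves (nodes with no children): A, C, E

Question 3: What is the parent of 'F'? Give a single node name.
Answer: G

Derivation:
Scan adjacency: F appears as child of G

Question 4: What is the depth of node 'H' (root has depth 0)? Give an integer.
Answer: 3

Derivation:
Path from root to H: D -> J -> B -> H
Depth = number of edges = 3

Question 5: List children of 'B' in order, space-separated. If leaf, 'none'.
Node B's children (from adjacency): H

Answer: H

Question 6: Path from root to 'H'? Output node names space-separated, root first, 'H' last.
Walk down from root: D -> J -> B -> H

Answer: D J B H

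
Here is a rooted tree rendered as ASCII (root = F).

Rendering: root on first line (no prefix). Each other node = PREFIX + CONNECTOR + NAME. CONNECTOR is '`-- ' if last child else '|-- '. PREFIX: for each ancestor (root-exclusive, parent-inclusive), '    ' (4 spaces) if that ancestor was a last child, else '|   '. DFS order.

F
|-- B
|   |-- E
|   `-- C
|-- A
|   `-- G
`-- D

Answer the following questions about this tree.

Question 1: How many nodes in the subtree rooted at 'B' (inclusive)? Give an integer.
Subtree rooted at B contains: B, C, E
Count = 3

Answer: 3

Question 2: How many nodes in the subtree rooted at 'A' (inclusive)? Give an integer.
Subtree rooted at A contains: A, G
Count = 2

Answer: 2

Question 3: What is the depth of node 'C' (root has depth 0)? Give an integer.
Answer: 2

Derivation:
Path from root to C: F -> B -> C
Depth = number of edges = 2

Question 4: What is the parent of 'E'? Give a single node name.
Answer: B

Derivation:
Scan adjacency: E appears as child of B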